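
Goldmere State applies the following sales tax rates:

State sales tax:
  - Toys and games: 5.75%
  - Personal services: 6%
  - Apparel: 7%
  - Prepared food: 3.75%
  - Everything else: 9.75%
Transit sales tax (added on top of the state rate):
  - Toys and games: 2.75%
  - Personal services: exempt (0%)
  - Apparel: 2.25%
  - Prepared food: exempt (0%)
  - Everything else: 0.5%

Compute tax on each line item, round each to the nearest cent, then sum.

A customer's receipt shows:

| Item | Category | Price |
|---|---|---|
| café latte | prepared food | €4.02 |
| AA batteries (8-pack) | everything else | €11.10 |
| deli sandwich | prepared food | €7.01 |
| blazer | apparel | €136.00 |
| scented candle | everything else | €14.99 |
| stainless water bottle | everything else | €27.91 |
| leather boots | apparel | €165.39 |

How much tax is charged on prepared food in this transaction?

Café latte €4.02: prepared food → 3.75% + 0% transit = 3.75% → €0.15
Deli sandwich €7.01: prepared food → 3.75% + 0% transit = 3.75% → €0.26
Tax on prepared food = €0.15 + €0.26 = €0.41

€0.41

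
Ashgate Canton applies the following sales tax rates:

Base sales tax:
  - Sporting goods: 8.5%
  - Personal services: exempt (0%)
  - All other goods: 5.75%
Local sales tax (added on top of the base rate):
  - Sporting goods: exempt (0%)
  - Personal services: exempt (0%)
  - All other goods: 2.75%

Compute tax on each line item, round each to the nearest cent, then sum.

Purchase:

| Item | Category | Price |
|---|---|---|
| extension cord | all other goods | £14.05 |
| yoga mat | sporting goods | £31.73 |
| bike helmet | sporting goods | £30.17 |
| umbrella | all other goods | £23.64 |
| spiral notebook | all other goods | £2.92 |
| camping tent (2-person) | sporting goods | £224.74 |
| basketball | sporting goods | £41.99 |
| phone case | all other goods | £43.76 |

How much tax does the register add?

£35.10

Extension cord £14.05: all other goods → 5.75% + 2.75% local = 8.5% → £1.19
Yoga mat £31.73: sporting goods → 8.5% + 0% local = 8.5% → £2.70
Bike helmet £30.17: sporting goods → 8.5% + 0% local = 8.5% → £2.56
Umbrella £23.64: all other goods → 5.75% + 2.75% local = 8.5% → £2.01
Spiral notebook £2.92: all other goods → 5.75% + 2.75% local = 8.5% → £0.25
Camping tent (2-person) £224.74: sporting goods → 8.5% + 0% local = 8.5% → £19.10
Basketball £41.99: sporting goods → 8.5% + 0% local = 8.5% → £3.57
Phone case £43.76: all other goods → 5.75% + 2.75% local = 8.5% → £3.72
Total tax = £1.19 + £2.70 + £2.56 + £2.01 + £0.25 + £19.10 + £3.57 + £3.72 = £35.10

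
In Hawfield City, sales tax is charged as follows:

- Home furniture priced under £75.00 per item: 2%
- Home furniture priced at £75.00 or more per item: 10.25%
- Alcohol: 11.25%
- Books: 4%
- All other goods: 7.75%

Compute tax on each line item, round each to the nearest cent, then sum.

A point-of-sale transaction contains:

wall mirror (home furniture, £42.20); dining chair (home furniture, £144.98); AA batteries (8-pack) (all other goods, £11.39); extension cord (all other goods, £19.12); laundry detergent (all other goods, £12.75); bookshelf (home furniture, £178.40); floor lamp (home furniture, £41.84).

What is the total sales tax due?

Wall mirror £42.20: home furniture, under £75.00 → 2% → £0.84
Dining chair £144.98: home furniture, £75.00 or more → 10.25% → £14.86
AA batteries (8-pack) £11.39: all other goods → 7.75% → £0.88
Extension cord £19.12: all other goods → 7.75% → £1.48
Laundry detergent £12.75: all other goods → 7.75% → £0.99
Bookshelf £178.40: home furniture, £75.00 or more → 10.25% → £18.29
Floor lamp £41.84: home furniture, under £75.00 → 2% → £0.84
Total tax = £0.84 + £14.86 + £0.88 + £1.48 + £0.99 + £18.29 + £0.84 = £38.18

£38.18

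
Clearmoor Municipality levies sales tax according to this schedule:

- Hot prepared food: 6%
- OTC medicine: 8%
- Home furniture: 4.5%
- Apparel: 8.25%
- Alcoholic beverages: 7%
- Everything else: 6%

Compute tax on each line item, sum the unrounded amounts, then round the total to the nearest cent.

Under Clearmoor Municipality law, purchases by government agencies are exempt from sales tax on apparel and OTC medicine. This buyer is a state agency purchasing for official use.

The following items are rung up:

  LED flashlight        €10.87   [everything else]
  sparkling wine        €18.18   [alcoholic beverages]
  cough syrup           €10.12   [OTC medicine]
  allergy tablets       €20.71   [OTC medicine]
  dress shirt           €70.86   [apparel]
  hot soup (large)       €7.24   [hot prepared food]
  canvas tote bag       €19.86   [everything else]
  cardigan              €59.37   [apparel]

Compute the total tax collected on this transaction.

€3.55

LED flashlight €10.87: everything else → 6% → €0.6522
Sparkling wine €18.18: alcoholic beverages → 7% → €1.2726
Cough syrup €10.12: OTC medicine, buyer-exempt → 0% → €0.00
Allergy tablets €20.71: OTC medicine, buyer-exempt → 0% → €0.00
Dress shirt €70.86: apparel, buyer-exempt → 0% → €0.00
Hot soup (large) €7.24: hot prepared food → 6% → €0.4344
Canvas tote bag €19.86: everything else → 6% → €1.1916
Cardigan €59.37: apparel, buyer-exempt → 0% → €0.00
Unrounded tax sum = €3.5508 → €3.55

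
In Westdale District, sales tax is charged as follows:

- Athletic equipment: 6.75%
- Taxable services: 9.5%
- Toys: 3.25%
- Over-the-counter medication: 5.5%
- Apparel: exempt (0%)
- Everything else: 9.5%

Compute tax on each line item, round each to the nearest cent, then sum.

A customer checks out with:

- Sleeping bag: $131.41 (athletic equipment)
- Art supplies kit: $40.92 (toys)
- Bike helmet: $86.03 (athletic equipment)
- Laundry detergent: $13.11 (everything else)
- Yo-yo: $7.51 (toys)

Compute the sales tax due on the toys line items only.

Art supplies kit $40.92: toys → 3.25% → $1.33
Yo-yo $7.51: toys → 3.25% → $0.24
Tax on toys = $1.33 + $0.24 = $1.57

$1.57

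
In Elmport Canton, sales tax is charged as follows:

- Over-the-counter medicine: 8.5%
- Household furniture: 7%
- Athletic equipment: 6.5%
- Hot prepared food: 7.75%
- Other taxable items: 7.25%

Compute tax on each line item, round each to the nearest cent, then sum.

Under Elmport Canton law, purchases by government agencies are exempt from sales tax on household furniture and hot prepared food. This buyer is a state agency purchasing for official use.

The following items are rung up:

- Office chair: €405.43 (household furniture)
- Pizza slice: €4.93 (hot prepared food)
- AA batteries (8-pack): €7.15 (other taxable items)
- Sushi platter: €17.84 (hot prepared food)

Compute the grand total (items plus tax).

Office chair €405.43: household furniture, buyer-exempt → 0% → €0.00
Pizza slice €4.93: hot prepared food, buyer-exempt → 0% → €0.00
AA batteries (8-pack) €7.15: other taxable items → 7.25% → €0.52
Sushi platter €17.84: hot prepared food, buyer-exempt → 0% → €0.00
Subtotal = €435.35; tax = €0.52; total due = €435.87

€435.87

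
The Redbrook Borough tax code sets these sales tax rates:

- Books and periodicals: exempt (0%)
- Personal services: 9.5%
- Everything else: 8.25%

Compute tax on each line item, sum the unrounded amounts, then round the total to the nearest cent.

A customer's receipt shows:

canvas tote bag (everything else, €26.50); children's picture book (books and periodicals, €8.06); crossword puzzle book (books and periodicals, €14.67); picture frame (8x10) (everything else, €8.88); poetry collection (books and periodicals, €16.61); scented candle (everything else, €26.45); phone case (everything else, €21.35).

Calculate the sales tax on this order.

€6.86

Canvas tote bag €26.50: everything else → 8.25% → €2.18625
Children's picture book €8.06: books and periodicals → 0% → €0.00
Crossword puzzle book €14.67: books and periodicals → 0% → €0.00
Picture frame (8x10) €8.88: everything else → 8.25% → €0.7326
Poetry collection €16.61: books and periodicals → 0% → €0.00
Scented candle €26.45: everything else → 8.25% → €2.182125
Phone case €21.35: everything else → 8.25% → €1.761375
Unrounded tax sum = €6.86235 → €6.86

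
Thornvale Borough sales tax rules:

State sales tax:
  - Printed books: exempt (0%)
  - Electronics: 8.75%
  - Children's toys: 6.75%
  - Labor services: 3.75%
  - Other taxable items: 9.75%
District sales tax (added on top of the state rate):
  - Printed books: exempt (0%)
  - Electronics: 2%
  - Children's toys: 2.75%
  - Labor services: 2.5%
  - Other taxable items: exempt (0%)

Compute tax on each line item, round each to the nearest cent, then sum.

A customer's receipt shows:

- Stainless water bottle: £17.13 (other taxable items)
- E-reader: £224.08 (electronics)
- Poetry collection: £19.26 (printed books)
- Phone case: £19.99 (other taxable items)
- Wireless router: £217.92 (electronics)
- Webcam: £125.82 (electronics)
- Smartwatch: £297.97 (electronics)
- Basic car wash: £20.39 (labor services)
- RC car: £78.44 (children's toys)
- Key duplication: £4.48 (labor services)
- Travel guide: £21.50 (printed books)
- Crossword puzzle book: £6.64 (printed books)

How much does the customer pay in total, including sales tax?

Stainless water bottle £17.13: other taxable items → 9.75% + 0% district = 9.75% → £1.67
E-reader £224.08: electronics → 8.75% + 2% district = 10.75% → £24.09
Poetry collection £19.26: printed books → 0% + 0% district = 0% → £0.00
Phone case £19.99: other taxable items → 9.75% + 0% district = 9.75% → £1.95
Wireless router £217.92: electronics → 8.75% + 2% district = 10.75% → £23.43
Webcam £125.82: electronics → 8.75% + 2% district = 10.75% → £13.53
Smartwatch £297.97: electronics → 8.75% + 2% district = 10.75% → £32.03
Basic car wash £20.39: labor services → 3.75% + 2.5% district = 6.25% → £1.27
RC car £78.44: children's toys → 6.75% + 2.75% district = 9.5% → £7.45
Key duplication £4.48: labor services → 3.75% + 2.5% district = 6.25% → £0.28
Travel guide £21.50: printed books → 0% + 0% district = 0% → £0.00
Crossword puzzle book £6.64: printed books → 0% + 0% district = 0% → £0.00
Subtotal = £1053.62; tax = £105.70; total due = £1159.32

£1159.32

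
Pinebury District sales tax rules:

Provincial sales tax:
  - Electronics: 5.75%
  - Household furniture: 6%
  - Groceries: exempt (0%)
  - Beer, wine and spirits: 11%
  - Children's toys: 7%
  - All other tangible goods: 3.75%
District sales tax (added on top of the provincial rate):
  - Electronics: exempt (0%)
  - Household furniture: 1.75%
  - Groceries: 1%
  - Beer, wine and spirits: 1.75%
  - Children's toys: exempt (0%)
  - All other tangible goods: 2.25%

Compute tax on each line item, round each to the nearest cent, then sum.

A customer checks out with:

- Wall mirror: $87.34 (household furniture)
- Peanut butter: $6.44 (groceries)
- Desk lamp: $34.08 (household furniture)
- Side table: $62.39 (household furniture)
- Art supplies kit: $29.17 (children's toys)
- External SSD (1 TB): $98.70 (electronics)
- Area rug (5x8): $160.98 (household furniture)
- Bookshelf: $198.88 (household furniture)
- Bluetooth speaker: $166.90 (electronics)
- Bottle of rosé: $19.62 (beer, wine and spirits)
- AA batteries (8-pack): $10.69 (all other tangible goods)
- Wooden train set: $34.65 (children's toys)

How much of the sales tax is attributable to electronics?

External SSD (1 TB) $98.70: electronics → 5.75% + 0% district = 5.75% → $5.68
Bluetooth speaker $166.90: electronics → 5.75% + 0% district = 5.75% → $9.60
Tax on electronics = $5.68 + $9.60 = $15.28

$15.28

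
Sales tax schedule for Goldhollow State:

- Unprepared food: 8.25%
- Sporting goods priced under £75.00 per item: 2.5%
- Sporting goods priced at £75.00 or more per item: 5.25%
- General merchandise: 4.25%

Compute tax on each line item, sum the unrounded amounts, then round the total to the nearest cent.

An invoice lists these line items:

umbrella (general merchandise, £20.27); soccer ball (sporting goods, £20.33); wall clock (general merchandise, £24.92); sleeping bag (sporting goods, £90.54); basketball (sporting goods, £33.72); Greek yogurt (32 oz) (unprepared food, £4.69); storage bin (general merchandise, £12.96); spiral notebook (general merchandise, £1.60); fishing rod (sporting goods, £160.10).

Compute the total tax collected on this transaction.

£17.44

Umbrella £20.27: general merchandise → 4.25% → £0.861475
Soccer ball £20.33: sporting goods, under £75.00 → 2.5% → £0.50825
Wall clock £24.92: general merchandise → 4.25% → £1.0591
Sleeping bag £90.54: sporting goods, £75.00 or more → 5.25% → £4.75335
Basketball £33.72: sporting goods, under £75.00 → 2.5% → £0.843
Greek yogurt (32 oz) £4.69: unprepared food → 8.25% → £0.386925
Storage bin £12.96: general merchandise → 4.25% → £0.5508
Spiral notebook £1.60: general merchandise → 4.25% → £0.068
Fishing rod £160.10: sporting goods, £75.00 or more → 5.25% → £8.40525
Unrounded tax sum = £17.43615 → £17.44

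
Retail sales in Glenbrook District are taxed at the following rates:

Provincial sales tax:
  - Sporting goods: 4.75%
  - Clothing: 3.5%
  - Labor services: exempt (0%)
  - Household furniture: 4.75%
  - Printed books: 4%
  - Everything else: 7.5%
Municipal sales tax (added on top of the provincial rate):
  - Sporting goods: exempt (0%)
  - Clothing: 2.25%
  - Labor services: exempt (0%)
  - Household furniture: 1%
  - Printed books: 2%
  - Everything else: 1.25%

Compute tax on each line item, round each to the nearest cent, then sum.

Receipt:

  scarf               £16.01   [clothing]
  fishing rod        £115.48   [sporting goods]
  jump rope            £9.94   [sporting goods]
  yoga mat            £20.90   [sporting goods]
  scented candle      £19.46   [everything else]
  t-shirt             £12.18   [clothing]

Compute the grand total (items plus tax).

£204.24

Scarf £16.01: clothing → 3.5% + 2.25% municipal = 5.75% → £0.92
Fishing rod £115.48: sporting goods → 4.75% + 0% municipal = 4.75% → £5.49
Jump rope £9.94: sporting goods → 4.75% + 0% municipal = 4.75% → £0.47
Yoga mat £20.90: sporting goods → 4.75% + 0% municipal = 4.75% → £0.99
Scented candle £19.46: everything else → 7.5% + 1.25% municipal = 8.75% → £1.70
T-shirt £12.18: clothing → 3.5% + 2.25% municipal = 5.75% → £0.70
Subtotal = £193.97; tax = £10.27; total due = £204.24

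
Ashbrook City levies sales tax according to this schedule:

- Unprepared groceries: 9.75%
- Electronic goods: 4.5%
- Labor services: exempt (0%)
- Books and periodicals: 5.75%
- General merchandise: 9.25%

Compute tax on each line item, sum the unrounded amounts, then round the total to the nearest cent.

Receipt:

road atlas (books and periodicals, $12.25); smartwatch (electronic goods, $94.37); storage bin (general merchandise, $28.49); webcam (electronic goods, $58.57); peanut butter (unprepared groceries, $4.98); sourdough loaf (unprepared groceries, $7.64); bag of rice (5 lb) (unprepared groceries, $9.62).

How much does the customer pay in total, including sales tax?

$228.31

Road atlas $12.25: books and periodicals → 5.75% → $0.704375
Smartwatch $94.37: electronic goods → 4.5% → $4.24665
Storage bin $28.49: general merchandise → 9.25% → $2.635325
Webcam $58.57: electronic goods → 4.5% → $2.63565
Peanut butter $4.98: unprepared groceries → 9.75% → $0.48555
Sourdough loaf $7.64: unprepared groceries → 9.75% → $0.7449
Bag of rice (5 lb) $9.62: unprepared groceries → 9.75% → $0.93795
Subtotal = $215.92; unrounded tax = $12.3904 → $12.39; total due = $228.31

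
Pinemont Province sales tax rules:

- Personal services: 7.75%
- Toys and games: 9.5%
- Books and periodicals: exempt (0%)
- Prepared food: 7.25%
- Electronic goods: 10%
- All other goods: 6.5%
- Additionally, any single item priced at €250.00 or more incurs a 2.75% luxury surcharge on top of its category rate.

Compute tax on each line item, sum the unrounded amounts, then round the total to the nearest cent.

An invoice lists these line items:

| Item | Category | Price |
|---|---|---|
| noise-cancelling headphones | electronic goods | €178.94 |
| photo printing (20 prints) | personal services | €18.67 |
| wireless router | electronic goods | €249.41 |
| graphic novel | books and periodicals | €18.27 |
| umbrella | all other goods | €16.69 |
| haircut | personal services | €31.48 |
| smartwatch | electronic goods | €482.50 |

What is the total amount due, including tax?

€1105.29

Noise-cancelling headphones €178.94: electronic goods → 10% → €17.894
Photo printing (20 prints) €18.67: personal services → 7.75% → €1.446925
Wireless router €249.41: electronic goods → 10% → €24.941
Graphic novel €18.27: books and periodicals → 0% → €0.00
Umbrella €16.69: all other goods → 6.5% → €1.08485
Haircut €31.48: personal services → 7.75% → €2.4397
Smartwatch €482.50: electronic goods → 10% + 2.75% surcharge = 12.75% → €61.51875
Subtotal = €995.96; unrounded tax = €109.325225 → €109.33; total due = €1105.29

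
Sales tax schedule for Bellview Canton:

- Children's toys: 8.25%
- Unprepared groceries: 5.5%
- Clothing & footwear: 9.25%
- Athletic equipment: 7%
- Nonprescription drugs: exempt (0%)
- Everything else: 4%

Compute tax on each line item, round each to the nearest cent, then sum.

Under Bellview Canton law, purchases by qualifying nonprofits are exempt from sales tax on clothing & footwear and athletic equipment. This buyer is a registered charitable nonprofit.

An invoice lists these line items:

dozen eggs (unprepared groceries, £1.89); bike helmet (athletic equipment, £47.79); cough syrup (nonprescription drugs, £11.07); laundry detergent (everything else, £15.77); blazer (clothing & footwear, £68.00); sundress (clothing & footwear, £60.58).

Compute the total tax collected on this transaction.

£0.73

Dozen eggs £1.89: unprepared groceries → 5.5% → £0.10
Bike helmet £47.79: athletic equipment, buyer-exempt → 0% → £0.00
Cough syrup £11.07: nonprescription drugs → 0% → £0.00
Laundry detergent £15.77: everything else → 4% → £0.63
Blazer £68.00: clothing & footwear, buyer-exempt → 0% → £0.00
Sundress £60.58: clothing & footwear, buyer-exempt → 0% → £0.00
Total tax = £0.10 + £0.63 = £0.73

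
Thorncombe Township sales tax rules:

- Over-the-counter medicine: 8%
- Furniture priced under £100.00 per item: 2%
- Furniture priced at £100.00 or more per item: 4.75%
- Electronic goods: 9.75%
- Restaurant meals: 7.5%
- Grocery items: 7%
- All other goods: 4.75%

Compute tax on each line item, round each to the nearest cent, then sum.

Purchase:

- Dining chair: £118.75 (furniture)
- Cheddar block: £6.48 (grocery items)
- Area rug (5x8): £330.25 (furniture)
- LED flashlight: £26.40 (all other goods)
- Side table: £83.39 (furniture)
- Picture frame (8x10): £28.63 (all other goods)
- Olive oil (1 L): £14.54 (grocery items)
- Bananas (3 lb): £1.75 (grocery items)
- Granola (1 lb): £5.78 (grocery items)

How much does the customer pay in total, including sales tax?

£643.57

Dining chair £118.75: furniture, £100.00 or more → 4.75% → £5.64
Cheddar block £6.48: grocery items → 7% → £0.45
Area rug (5x8) £330.25: furniture, £100.00 or more → 4.75% → £15.69
LED flashlight £26.40: all other goods → 4.75% → £1.25
Side table £83.39: furniture, under £100.00 → 2% → £1.67
Picture frame (8x10) £28.63: all other goods → 4.75% → £1.36
Olive oil (1 L) £14.54: grocery items → 7% → £1.02
Bananas (3 lb) £1.75: grocery items → 7% → £0.12
Granola (1 lb) £5.78: grocery items → 7% → £0.40
Subtotal = £615.97; tax = £27.60; total due = £643.57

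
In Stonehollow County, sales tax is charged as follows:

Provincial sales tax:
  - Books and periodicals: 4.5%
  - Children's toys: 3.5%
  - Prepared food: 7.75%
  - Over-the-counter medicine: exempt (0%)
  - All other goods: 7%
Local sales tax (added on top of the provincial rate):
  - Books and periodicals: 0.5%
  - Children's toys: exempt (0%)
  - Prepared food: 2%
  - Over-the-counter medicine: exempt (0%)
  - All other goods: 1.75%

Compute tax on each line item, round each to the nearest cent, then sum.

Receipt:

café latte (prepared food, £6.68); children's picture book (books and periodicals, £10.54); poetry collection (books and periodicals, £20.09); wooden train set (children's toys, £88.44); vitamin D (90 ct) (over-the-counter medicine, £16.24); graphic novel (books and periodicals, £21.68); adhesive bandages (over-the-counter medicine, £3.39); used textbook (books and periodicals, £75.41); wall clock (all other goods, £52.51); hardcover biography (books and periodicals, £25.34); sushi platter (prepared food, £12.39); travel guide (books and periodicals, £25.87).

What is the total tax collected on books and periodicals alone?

£8.94

Children's picture book £10.54: books and periodicals → 4.5% + 0.5% local = 5% → £0.53
Poetry collection £20.09: books and periodicals → 4.5% + 0.5% local = 5% → £1.00
Graphic novel £21.68: books and periodicals → 4.5% + 0.5% local = 5% → £1.08
Used textbook £75.41: books and periodicals → 4.5% + 0.5% local = 5% → £3.77
Hardcover biography £25.34: books and periodicals → 4.5% + 0.5% local = 5% → £1.27
Travel guide £25.87: books and periodicals → 4.5% + 0.5% local = 5% → £1.29
Tax on books and periodicals = £0.53 + £1.00 + £1.08 + £3.77 + £1.27 + £1.29 = £8.94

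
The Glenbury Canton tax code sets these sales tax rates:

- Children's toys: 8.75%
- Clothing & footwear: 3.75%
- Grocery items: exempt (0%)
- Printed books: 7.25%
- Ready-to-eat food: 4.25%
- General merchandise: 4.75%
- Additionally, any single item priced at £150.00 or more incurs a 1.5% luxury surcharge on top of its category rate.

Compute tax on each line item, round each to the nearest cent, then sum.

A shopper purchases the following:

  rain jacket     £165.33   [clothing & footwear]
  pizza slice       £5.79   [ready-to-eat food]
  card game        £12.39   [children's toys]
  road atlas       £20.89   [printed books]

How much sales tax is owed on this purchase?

Rain jacket £165.33: clothing & footwear → 3.75% + 1.5% surcharge = 5.25% → £8.68
Pizza slice £5.79: ready-to-eat food → 4.25% → £0.25
Card game £12.39: children's toys → 8.75% → £1.08
Road atlas £20.89: printed books → 7.25% → £1.51
Total tax = £8.68 + £0.25 + £1.08 + £1.51 = £11.52

£11.52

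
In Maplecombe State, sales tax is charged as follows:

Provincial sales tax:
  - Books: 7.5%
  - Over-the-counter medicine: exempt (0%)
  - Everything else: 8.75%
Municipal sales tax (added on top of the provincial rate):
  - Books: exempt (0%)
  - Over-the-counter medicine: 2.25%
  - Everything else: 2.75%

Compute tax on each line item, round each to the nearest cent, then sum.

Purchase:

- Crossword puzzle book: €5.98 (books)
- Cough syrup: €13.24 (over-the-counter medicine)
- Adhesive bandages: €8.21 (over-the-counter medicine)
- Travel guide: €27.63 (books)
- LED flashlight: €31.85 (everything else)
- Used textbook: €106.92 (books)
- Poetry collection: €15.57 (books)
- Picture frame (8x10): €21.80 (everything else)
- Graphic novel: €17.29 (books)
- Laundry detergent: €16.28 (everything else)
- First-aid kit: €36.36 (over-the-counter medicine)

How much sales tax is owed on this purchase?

€22.35

Crossword puzzle book €5.98: books → 7.5% + 0% municipal = 7.5% → €0.45
Cough syrup €13.24: over-the-counter medicine → 0% + 2.25% municipal = 2.25% → €0.30
Adhesive bandages €8.21: over-the-counter medicine → 0% + 2.25% municipal = 2.25% → €0.18
Travel guide €27.63: books → 7.5% + 0% municipal = 7.5% → €2.07
LED flashlight €31.85: everything else → 8.75% + 2.75% municipal = 11.5% → €3.66
Used textbook €106.92: books → 7.5% + 0% municipal = 7.5% → €8.02
Poetry collection €15.57: books → 7.5% + 0% municipal = 7.5% → €1.17
Picture frame (8x10) €21.80: everything else → 8.75% + 2.75% municipal = 11.5% → €2.51
Graphic novel €17.29: books → 7.5% + 0% municipal = 7.5% → €1.30
Laundry detergent €16.28: everything else → 8.75% + 2.75% municipal = 11.5% → €1.87
First-aid kit €36.36: over-the-counter medicine → 0% + 2.25% municipal = 2.25% → €0.82
Total tax = €0.45 + €0.30 + €0.18 + €2.07 + €3.66 + €8.02 + €1.17 + €2.51 + €1.30 + €1.87 + €0.82 = €22.35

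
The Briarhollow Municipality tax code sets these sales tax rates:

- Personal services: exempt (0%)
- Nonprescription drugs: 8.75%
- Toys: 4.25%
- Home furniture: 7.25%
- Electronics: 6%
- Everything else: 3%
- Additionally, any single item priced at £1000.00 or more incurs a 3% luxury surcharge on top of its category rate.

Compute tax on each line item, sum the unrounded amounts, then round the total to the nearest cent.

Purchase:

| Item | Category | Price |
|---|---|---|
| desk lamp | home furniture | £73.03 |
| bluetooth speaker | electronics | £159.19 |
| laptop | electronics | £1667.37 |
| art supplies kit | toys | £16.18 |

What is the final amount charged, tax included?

Desk lamp £73.03: home furniture → 7.25% → £5.294675
Bluetooth speaker £159.19: electronics → 6% → £9.5514
Laptop £1667.37: electronics → 6% + 3% surcharge = 9% → £150.0633
Art supplies kit £16.18: toys → 4.25% → £0.68765
Subtotal = £1915.77; unrounded tax = £165.597025 → £165.60; total due = £2081.37

£2081.37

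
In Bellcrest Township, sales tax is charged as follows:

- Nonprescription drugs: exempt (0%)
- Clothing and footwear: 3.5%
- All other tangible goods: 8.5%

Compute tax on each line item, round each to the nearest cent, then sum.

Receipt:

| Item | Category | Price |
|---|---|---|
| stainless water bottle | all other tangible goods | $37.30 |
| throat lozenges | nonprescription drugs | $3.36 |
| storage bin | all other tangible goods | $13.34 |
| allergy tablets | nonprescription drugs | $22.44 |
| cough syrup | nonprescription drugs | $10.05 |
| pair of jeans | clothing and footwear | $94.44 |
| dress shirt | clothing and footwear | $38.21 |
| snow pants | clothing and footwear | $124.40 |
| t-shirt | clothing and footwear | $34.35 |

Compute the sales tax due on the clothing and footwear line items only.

$10.20

Pair of jeans $94.44: clothing and footwear → 3.5% → $3.31
Dress shirt $38.21: clothing and footwear → 3.5% → $1.34
Snow pants $124.40: clothing and footwear → 3.5% → $4.35
T-shirt $34.35: clothing and footwear → 3.5% → $1.20
Tax on clothing and footwear = $3.31 + $1.34 + $4.35 + $1.20 = $10.20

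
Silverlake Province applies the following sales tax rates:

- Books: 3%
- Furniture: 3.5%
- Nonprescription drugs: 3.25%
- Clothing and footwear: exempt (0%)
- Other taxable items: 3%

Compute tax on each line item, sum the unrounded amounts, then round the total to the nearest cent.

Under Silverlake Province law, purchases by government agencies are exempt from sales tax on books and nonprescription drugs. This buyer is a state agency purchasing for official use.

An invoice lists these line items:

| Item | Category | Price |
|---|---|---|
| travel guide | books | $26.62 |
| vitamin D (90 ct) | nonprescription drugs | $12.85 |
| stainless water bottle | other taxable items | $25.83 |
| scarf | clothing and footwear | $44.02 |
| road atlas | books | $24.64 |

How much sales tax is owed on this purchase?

Travel guide $26.62: books, buyer-exempt → 0% → $0.00
Vitamin D (90 ct) $12.85: nonprescription drugs, buyer-exempt → 0% → $0.00
Stainless water bottle $25.83: other taxable items → 3% → $0.7749
Scarf $44.02: clothing and footwear → 0% → $0.00
Road atlas $24.64: books, buyer-exempt → 0% → $0.00
Unrounded tax sum = $0.7749 → $0.77

$0.77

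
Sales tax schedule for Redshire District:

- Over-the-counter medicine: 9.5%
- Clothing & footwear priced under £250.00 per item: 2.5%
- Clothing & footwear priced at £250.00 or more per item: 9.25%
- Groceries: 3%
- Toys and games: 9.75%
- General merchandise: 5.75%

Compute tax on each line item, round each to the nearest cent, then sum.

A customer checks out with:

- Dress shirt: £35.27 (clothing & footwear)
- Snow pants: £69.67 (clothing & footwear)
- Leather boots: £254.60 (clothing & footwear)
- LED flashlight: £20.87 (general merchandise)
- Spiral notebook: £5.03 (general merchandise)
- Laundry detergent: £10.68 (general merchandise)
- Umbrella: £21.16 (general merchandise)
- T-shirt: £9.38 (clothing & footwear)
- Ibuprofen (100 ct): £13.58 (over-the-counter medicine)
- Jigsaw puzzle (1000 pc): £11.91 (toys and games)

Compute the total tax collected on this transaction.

£32.17

Dress shirt £35.27: clothing & footwear, under £250.00 → 2.5% → £0.88
Snow pants £69.67: clothing & footwear, under £250.00 → 2.5% → £1.74
Leather boots £254.60: clothing & footwear, £250.00 or more → 9.25% → £23.55
LED flashlight £20.87: general merchandise → 5.75% → £1.20
Spiral notebook £5.03: general merchandise → 5.75% → £0.29
Laundry detergent £10.68: general merchandise → 5.75% → £0.61
Umbrella £21.16: general merchandise → 5.75% → £1.22
T-shirt £9.38: clothing & footwear, under £250.00 → 2.5% → £0.23
Ibuprofen (100 ct) £13.58: over-the-counter medicine → 9.5% → £1.29
Jigsaw puzzle (1000 pc) £11.91: toys and games → 9.75% → £1.16
Total tax = £0.88 + £1.74 + £23.55 + £1.20 + £0.29 + £0.61 + £1.22 + £0.23 + £1.29 + £1.16 = £32.17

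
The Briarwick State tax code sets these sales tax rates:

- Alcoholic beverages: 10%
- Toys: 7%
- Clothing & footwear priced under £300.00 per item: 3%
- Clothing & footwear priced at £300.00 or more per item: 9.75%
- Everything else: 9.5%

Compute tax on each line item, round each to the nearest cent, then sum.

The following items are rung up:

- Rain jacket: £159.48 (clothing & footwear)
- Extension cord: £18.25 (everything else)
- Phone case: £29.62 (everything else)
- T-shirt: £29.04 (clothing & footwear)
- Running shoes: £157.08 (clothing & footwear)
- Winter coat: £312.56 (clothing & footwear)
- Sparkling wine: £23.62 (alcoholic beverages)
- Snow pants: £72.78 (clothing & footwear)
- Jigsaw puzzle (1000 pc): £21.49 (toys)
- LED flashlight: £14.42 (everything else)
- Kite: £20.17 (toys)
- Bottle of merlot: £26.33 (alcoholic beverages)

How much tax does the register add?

Rain jacket £159.48: clothing & footwear, under £300.00 → 3% → £4.78
Extension cord £18.25: everything else → 9.5% → £1.73
Phone case £29.62: everything else → 9.5% → £2.81
T-shirt £29.04: clothing & footwear, under £300.00 → 3% → £0.87
Running shoes £157.08: clothing & footwear, under £300.00 → 3% → £4.71
Winter coat £312.56: clothing & footwear, £300.00 or more → 9.75% → £30.47
Sparkling wine £23.62: alcoholic beverages → 10% → £2.36
Snow pants £72.78: clothing & footwear, under £300.00 → 3% → £2.18
Jigsaw puzzle (1000 pc) £21.49: toys → 7% → £1.50
LED flashlight £14.42: everything else → 9.5% → £1.37
Kite £20.17: toys → 7% → £1.41
Bottle of merlot £26.33: alcoholic beverages → 10% → £2.63
Total tax = £4.78 + £1.73 + £2.81 + £0.87 + £4.71 + £30.47 + £2.36 + £2.18 + £1.50 + £1.37 + £1.41 + £2.63 = £56.82

£56.82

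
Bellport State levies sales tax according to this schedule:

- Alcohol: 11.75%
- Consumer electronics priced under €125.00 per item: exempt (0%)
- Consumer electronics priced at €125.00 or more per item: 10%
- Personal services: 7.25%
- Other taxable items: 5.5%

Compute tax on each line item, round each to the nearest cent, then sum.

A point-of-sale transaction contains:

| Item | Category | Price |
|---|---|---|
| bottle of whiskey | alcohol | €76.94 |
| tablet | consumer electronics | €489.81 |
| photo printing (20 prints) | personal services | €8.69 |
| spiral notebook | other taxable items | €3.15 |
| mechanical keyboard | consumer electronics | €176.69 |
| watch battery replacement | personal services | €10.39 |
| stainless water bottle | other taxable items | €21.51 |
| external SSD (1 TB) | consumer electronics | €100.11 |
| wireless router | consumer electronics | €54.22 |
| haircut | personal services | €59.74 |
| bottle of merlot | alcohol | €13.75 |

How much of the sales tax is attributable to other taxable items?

€1.35

Spiral notebook €3.15: other taxable items → 5.5% → €0.17
Stainless water bottle €21.51: other taxable items → 5.5% → €1.18
Tax on other taxable items = €0.17 + €1.18 = €1.35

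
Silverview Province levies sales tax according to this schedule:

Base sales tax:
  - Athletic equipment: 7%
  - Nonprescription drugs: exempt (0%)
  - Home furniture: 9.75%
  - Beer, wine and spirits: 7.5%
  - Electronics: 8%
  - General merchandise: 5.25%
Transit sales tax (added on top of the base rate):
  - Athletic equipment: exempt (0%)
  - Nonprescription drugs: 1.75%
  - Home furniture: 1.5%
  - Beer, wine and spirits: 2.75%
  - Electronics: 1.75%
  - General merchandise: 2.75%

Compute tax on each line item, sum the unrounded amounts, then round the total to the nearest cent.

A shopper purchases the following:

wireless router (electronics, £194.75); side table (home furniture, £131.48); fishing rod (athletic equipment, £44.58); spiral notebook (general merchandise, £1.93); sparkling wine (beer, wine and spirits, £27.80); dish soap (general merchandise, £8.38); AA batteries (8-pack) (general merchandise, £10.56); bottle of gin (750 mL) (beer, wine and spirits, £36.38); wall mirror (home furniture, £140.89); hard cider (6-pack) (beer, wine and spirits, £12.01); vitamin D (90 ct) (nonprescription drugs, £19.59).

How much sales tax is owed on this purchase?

Wireless router £194.75: electronics → 8% + 1.75% transit = 9.75% → £18.988125
Side table £131.48: home furniture → 9.75% + 1.5% transit = 11.25% → £14.7915
Fishing rod £44.58: athletic equipment → 7% + 0% transit = 7% → £3.1206
Spiral notebook £1.93: general merchandise → 5.25% + 2.75% transit = 8% → £0.1544
Sparkling wine £27.80: beer, wine and spirits → 7.5% + 2.75% transit = 10.25% → £2.8495
Dish soap £8.38: general merchandise → 5.25% + 2.75% transit = 8% → £0.6704
AA batteries (8-pack) £10.56: general merchandise → 5.25% + 2.75% transit = 8% → £0.8448
Bottle of gin (750 mL) £36.38: beer, wine and spirits → 7.5% + 2.75% transit = 10.25% → £3.72895
Wall mirror £140.89: home furniture → 9.75% + 1.5% transit = 11.25% → £15.850125
Hard cider (6-pack) £12.01: beer, wine and spirits → 7.5% + 2.75% transit = 10.25% → £1.231025
Vitamin D (90 ct) £19.59: nonprescription drugs → 0% + 1.75% transit = 1.75% → £0.342825
Unrounded tax sum = £62.57225 → £62.57

£62.57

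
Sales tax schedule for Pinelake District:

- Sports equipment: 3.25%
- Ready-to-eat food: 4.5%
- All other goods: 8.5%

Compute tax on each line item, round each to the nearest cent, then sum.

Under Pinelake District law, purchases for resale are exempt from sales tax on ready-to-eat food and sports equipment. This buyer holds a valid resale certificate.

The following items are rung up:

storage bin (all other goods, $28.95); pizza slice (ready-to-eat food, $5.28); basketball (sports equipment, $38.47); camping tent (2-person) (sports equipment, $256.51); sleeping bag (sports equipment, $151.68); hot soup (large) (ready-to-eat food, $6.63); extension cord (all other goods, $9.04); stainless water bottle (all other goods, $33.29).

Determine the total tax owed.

$6.06

Storage bin $28.95: all other goods → 8.5% → $2.46
Pizza slice $5.28: ready-to-eat food, buyer-exempt → 0% → $0.00
Basketball $38.47: sports equipment, buyer-exempt → 0% → $0.00
Camping tent (2-person) $256.51: sports equipment, buyer-exempt → 0% → $0.00
Sleeping bag $151.68: sports equipment, buyer-exempt → 0% → $0.00
Hot soup (large) $6.63: ready-to-eat food, buyer-exempt → 0% → $0.00
Extension cord $9.04: all other goods → 8.5% → $0.77
Stainless water bottle $33.29: all other goods → 8.5% → $2.83
Total tax = $2.46 + $0.77 + $2.83 = $6.06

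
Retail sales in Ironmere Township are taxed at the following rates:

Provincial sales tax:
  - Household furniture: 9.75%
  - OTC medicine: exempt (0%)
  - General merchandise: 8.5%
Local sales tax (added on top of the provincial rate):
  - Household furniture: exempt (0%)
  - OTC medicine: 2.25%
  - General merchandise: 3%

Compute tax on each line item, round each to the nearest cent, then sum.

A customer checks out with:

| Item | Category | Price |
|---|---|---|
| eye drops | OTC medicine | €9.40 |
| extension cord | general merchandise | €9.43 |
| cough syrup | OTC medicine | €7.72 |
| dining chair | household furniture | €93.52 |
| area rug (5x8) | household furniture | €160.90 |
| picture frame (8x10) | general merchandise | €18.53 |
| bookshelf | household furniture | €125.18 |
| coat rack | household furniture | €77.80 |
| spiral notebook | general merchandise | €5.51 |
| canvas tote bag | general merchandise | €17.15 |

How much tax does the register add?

€50.80

Eye drops €9.40: OTC medicine → 0% + 2.25% local = 2.25% → €0.21
Extension cord €9.43: general merchandise → 8.5% + 3% local = 11.5% → €1.08
Cough syrup €7.72: OTC medicine → 0% + 2.25% local = 2.25% → €0.17
Dining chair €93.52: household furniture → 9.75% + 0% local = 9.75% → €9.12
Area rug (5x8) €160.90: household furniture → 9.75% + 0% local = 9.75% → €15.69
Picture frame (8x10) €18.53: general merchandise → 8.5% + 3% local = 11.5% → €2.13
Bookshelf €125.18: household furniture → 9.75% + 0% local = 9.75% → €12.21
Coat rack €77.80: household furniture → 9.75% + 0% local = 9.75% → €7.59
Spiral notebook €5.51: general merchandise → 8.5% + 3% local = 11.5% → €0.63
Canvas tote bag €17.15: general merchandise → 8.5% + 3% local = 11.5% → €1.97
Total tax = €0.21 + €1.08 + €0.17 + €9.12 + €15.69 + €2.13 + €12.21 + €7.59 + €0.63 + €1.97 = €50.80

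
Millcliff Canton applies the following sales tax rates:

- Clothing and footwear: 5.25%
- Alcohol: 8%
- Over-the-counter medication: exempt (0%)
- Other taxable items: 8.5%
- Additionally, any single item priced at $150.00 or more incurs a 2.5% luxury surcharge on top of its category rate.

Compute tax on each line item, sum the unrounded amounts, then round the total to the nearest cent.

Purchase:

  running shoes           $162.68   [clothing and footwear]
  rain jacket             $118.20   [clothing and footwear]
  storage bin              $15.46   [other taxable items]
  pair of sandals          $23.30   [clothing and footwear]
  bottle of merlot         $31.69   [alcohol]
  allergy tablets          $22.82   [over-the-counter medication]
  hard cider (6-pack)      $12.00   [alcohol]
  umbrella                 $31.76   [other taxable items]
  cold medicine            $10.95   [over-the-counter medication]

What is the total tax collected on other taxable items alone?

$4.01

Storage bin $15.46: other taxable items → 8.5% → $1.3141
Umbrella $31.76: other taxable items → 8.5% → $2.6996
Tax on other taxable items: unrounded sum = $4.0137 → $4.01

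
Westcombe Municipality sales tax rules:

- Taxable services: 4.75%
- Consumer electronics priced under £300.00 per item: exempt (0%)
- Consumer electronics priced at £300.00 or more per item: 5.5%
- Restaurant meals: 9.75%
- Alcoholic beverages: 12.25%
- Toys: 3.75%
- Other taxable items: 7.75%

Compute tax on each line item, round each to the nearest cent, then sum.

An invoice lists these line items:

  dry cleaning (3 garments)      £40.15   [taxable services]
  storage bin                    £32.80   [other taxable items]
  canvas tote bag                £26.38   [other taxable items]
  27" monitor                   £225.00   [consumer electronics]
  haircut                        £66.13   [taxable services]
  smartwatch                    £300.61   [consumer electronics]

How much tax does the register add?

Dry cleaning (3 garments) £40.15: taxable services → 4.75% → £1.91
Storage bin £32.80: other taxable items → 7.75% → £2.54
Canvas tote bag £26.38: other taxable items → 7.75% → £2.04
27" monitor £225.00: consumer electronics, under £300.00 → 0% → £0.00
Haircut £66.13: taxable services → 4.75% → £3.14
Smartwatch £300.61: consumer electronics, £300.00 or more → 5.5% → £16.53
Total tax = £1.91 + £2.54 + £2.04 + £3.14 + £16.53 = £26.16

£26.16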